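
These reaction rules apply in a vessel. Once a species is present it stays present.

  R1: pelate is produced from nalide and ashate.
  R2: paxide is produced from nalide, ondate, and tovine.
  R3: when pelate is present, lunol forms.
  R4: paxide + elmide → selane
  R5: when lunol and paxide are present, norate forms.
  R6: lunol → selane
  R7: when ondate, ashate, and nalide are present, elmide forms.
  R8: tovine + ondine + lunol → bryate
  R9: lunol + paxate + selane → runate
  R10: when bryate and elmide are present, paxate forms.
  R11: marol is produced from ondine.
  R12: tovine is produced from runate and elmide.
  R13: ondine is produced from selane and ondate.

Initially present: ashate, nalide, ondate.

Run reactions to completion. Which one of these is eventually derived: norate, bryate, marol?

nalide and ashate present → pelate forms (R1).
pelate present → lunol forms (R3).
lunol present → selane forms (R6).
selane and ondate present → ondine forms (R13).
ondine present → marol forms (R11).
bryate would need tovine, ondine, and lunol (R8), but tovine never forms. norate would need lunol and paxide (R5), but paxide never forms.

marol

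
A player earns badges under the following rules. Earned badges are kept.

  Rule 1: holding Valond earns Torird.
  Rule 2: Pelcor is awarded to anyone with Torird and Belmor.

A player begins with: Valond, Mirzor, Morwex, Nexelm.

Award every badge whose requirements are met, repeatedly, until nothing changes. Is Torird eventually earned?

Yes

With Valond, Torird is earned (Rule 1).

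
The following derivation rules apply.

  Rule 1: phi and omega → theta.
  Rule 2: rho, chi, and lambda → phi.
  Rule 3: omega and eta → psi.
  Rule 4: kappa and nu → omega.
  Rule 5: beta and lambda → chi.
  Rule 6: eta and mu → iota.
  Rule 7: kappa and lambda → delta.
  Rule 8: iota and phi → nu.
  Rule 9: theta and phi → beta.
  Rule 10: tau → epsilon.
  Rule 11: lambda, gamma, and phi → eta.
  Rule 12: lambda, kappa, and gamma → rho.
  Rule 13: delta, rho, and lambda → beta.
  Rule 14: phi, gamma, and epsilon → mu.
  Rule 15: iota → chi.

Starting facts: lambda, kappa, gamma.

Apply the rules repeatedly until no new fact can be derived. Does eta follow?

From kappa and lambda, Rule 7 gives delta.
lambda, kappa, and gamma hold, so rho follows (Rule 12).
delta, rho, and lambda hold, so beta follows (Rule 13).
beta and lambda hold, so chi follows (Rule 5).
rho, chi, and lambda hold, so phi follows (Rule 2).
lambda, gamma, and phi hold, so eta follows (Rule 11).

Yes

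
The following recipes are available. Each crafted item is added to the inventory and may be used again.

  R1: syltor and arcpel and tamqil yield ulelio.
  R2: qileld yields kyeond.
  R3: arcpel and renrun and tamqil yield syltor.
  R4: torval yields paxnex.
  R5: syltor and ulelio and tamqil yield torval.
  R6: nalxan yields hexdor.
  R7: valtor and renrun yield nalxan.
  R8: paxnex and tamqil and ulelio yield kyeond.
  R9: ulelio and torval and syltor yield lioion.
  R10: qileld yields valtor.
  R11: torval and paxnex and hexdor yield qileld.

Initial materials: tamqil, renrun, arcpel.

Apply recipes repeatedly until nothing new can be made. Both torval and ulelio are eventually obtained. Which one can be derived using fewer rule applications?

ulelio

ulelio: Using R3, arcpel, renrun, and tamqil make syltor. Using R1, syltor, arcpel, and tamqil make ulelio. [2 rule applications]
torval: arcpel and renrun and tamqil → syltor (R3). Using R1, syltor, arcpel, and tamqil make ulelio. syltor and ulelio and tamqil → torval (R5). [3 rule applications]
ulelio needs fewer.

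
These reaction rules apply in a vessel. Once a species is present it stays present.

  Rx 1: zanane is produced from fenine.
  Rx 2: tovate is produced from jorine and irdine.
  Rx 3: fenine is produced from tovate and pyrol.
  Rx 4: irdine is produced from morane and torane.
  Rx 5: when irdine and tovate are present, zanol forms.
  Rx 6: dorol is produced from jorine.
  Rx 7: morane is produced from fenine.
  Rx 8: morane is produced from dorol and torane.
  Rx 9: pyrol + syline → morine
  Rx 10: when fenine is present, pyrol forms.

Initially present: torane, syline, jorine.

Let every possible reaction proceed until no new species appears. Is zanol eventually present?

Yes

jorine present → dorol forms (Rx 6).
dorol and torane present → morane forms (Rx 8).
morane and torane present → irdine forms (Rx 4).
jorine and irdine present → tovate forms (Rx 2).
irdine and tovate present → zanol forms (Rx 5).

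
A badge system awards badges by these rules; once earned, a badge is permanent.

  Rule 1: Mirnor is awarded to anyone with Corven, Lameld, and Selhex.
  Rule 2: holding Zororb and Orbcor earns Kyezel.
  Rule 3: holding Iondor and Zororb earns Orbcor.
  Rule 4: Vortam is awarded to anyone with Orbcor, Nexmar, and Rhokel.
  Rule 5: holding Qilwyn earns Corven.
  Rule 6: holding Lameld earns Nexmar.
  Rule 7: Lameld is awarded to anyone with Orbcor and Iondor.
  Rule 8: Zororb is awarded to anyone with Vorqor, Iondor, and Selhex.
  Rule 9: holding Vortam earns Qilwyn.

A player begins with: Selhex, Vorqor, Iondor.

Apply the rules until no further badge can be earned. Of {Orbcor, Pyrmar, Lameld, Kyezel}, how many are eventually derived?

3

With Vorqor, Iondor, and Selhex, Zororb is earned (Rule 8).
With Iondor and Zororb, Orbcor is earned (Rule 3).
With Zororb and Orbcor, Kyezel is earned (Rule 2).
With Orbcor and Iondor, Lameld is earned (Rule 7).
Orbcor: reached.
No rule produces Pyrmar, and it is not given.
Lameld: reached.
Kyezel: reached.
Reached: Orbcor, Lameld, and Kyezel — 3 of the 4.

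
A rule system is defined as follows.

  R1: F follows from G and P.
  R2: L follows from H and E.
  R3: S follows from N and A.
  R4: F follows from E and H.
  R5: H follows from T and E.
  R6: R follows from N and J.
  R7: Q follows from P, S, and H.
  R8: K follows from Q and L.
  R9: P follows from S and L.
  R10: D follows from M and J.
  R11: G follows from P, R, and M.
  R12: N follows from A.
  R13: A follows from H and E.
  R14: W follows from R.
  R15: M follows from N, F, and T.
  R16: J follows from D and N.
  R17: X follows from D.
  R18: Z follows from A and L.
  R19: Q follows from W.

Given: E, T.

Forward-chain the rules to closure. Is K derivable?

Yes

T and E hold, so H follows (R5).
From H and E, R2 gives L.
H and E hold, so A follows (R13).
A holds, so N follows (R12).
From N and A, R3 gives S.
From S and L, R9 gives P.
From P, S, and H, R7 gives Q.
Q and L hold, so K follows (R8).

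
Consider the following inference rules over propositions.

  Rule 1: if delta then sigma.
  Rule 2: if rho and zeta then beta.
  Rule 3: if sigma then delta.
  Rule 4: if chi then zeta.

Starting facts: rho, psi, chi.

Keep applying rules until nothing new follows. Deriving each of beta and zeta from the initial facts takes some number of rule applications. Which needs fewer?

zeta

zeta: chi holds, so zeta follows (Rule 4). [1 rule application]
beta: From chi, Rule 4 gives zeta. From rho and zeta, Rule 2 gives beta. [2 rule applications]
zeta needs fewer.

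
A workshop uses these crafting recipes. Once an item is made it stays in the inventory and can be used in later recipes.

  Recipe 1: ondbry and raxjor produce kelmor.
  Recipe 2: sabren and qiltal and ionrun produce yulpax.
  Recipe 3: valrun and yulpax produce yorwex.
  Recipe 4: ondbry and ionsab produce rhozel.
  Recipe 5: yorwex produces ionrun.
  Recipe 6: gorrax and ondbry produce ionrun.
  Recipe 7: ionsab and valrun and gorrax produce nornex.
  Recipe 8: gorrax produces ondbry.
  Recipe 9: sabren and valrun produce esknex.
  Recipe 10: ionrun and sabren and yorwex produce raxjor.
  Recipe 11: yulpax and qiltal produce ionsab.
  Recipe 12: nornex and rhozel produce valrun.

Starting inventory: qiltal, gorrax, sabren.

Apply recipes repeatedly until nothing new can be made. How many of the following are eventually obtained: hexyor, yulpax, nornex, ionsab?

gorrax → ondbry (Recipe 8).
Using Recipe 6, gorrax and ondbry make ionrun.
Using Recipe 2, sabren, qiltal, and ionrun make yulpax.
Using Recipe 11, yulpax and qiltal make ionsab.
No rule produces hexyor, and it is not given.
yulpax: reached.
nornex would need ionsab, valrun, and gorrax (Recipe 7), but valrun is never obtained.
ionsab: reached.
Reached: yulpax and ionsab — 2 of the 4.

2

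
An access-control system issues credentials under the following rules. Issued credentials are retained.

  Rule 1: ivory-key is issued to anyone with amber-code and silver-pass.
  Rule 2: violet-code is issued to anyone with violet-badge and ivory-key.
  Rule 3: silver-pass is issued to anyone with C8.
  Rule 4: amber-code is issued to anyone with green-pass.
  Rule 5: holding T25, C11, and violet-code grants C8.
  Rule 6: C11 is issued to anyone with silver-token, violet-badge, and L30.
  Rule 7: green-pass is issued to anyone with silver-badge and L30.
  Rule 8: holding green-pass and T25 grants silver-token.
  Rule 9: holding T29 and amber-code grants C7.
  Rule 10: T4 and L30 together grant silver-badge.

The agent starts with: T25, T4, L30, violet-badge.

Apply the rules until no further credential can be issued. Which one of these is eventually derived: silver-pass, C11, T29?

C11

Holding T4 and L30 grants silver-badge (Rule 10).
Holding silver-badge and L30 grants green-pass (Rule 7).
Holding green-pass and T25 grants silver-token (Rule 8).
Holding silver-token, violet-badge, and L30 grants C11 (Rule 6).
silver-pass would need C8 (Rule 3), but C8 is never granted. No rule produces T29, and it is not given.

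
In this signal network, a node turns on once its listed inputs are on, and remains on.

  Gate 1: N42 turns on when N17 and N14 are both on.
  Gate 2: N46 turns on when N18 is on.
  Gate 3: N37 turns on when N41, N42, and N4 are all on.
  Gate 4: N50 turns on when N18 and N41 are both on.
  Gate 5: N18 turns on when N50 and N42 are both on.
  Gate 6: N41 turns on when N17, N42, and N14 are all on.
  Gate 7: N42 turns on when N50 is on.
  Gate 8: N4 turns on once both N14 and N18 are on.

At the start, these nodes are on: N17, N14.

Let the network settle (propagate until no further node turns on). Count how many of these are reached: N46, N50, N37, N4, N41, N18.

1

Gate 1: N17 and N14 on → N42 on.
N17, N42, and N14 are on, so N41 turns on (Gate 6).
N46 would need N18 (Gate 2), but N18 never turns on.
N50 would need N18 and N41 (Gate 4), but N18 never turns on.
N37 would need N41, N42, and N4 (Gate 3), but N4 never turns on.
N4 would need N14 and N18 (Gate 8), but N18 never turns on.
N41: reached.
N18 would need N50 and N42 (Gate 5), but N50 never turns on.
Reached: N41 — 1 of the 6.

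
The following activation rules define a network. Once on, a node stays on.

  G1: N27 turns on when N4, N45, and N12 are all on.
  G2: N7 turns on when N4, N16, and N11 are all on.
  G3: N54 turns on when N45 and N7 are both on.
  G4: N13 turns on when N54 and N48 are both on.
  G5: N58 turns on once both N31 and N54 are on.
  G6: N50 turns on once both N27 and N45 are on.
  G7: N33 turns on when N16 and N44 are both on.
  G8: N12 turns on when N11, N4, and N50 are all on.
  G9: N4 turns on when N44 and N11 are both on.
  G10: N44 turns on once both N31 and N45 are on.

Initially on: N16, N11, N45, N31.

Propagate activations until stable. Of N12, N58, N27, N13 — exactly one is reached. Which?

N58

N31 and N45 are on, so N44 turns on (G10).
G9: N44 and N11 on → N4 on.
N4, N16, and N11 are on, so N7 turns on (G2).
N45 and N7 are on, so N54 turns on (G3).
G5: N31 and N54 on → N58 on.
N27 would need N4, N45, and N12 (G1), but N12 never turns on. N13 would need N54 and N48 (G4), but N48 never turns on. N12 would need N11, N4, and N50 (G8), but N50 never turns on.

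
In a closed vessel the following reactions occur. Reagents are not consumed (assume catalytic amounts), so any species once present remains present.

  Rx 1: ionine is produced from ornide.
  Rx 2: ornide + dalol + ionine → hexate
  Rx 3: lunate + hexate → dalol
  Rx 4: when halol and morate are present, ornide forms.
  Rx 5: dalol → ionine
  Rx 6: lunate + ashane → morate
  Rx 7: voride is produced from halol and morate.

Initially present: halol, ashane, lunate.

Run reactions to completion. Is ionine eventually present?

lunate and ashane present → morate forms (Rx 6).
halol and morate present → ornide forms (Rx 4).
ornide present → ionine forms (Rx 1).

Yes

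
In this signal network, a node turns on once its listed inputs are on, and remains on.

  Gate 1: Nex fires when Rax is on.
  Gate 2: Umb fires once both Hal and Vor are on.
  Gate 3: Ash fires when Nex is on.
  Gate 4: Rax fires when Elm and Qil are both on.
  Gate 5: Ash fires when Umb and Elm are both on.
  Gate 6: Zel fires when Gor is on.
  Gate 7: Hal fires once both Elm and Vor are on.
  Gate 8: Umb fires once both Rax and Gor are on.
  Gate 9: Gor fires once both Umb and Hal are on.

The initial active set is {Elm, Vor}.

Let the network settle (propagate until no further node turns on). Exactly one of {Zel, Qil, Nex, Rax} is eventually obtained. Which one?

Zel

Gate 7: Elm and Vor on → Hal on.
Hal and Vor are on, so Umb fires (Gate 2).
Gate 9: Umb and Hal on → Gor on.
Gor is on, so Zel fires (Gate 6).
Nex would need Rax (Gate 1), but Rax never turns on. No rule produces Qil, and it is not given. Rax would need Elm and Qil (Gate 4), but Qil never turns on.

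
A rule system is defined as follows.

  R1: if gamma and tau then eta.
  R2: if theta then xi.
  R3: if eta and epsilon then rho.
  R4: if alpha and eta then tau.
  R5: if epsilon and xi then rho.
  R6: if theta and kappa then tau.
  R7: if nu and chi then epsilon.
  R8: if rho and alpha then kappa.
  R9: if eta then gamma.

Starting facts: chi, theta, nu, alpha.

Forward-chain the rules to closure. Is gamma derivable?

No

gamma would need eta (R9), but eta is never established.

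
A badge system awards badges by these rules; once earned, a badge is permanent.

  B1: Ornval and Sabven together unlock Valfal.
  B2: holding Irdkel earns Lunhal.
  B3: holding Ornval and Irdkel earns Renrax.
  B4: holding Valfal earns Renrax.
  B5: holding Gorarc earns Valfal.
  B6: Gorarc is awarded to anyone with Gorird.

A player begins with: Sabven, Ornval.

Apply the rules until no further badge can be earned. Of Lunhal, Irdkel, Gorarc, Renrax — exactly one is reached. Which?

With Ornval and Sabven, Valfal is earned (B1).
With Valfal, Renrax is earned (B4).
No rule produces Irdkel, and it is not given. Gorarc would need Gorird (B6), but Gorird is never earned. Lunhal would need Irdkel (B2), but Irdkel is never earned.

Renrax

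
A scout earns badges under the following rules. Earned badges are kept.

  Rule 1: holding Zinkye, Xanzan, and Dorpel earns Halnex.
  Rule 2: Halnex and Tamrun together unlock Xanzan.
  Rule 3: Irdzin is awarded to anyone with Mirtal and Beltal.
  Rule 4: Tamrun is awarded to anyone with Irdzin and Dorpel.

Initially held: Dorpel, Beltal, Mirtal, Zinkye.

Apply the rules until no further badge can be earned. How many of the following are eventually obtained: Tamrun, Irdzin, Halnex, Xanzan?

2

With Mirtal and Beltal, Irdzin is earned (Rule 3).
With Irdzin and Dorpel, Tamrun is earned (Rule 4).
Tamrun: reached.
Irdzin: reached.
Halnex would need Zinkye, Xanzan, and Dorpel (Rule 1), but Xanzan is never earned.
Xanzan would need Halnex and Tamrun (Rule 2), but Halnex is never earned.
Reached: Tamrun and Irdzin — 2 of the 4.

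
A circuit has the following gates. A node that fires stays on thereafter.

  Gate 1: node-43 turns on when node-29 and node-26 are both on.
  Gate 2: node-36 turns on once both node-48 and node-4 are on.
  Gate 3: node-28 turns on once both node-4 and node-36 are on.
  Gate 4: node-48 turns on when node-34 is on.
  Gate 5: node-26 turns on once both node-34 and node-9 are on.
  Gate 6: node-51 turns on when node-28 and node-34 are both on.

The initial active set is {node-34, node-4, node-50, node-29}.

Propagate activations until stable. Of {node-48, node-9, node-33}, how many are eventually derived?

1

Gate 4: node-34 on → node-48 on.
node-48: reached.
No rule produces node-9, and it is not given.
No rule produces node-33, and it is not given.
Reached: node-48 — 1 of the 3.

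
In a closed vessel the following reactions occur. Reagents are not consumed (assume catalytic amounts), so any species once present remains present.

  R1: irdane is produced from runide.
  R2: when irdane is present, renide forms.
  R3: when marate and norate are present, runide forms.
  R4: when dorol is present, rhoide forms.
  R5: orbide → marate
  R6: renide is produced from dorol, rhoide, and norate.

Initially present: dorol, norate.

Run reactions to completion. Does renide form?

Yes

dorol present → rhoide forms (R4).
dorol, rhoide, and norate present → renide forms (R6).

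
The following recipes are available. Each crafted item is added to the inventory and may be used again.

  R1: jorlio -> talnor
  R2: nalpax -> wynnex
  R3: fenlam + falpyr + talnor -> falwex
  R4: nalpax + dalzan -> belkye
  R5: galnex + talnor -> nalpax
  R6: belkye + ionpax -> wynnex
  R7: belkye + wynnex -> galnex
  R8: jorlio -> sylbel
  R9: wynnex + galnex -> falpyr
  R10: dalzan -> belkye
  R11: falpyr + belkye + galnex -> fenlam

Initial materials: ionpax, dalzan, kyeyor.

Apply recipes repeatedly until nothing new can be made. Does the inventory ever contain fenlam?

dalzan -> belkye (R10).
Using R6, belkye and ionpax make wynnex.
belkye + wynnex -> galnex (R7).
wynnex + galnex -> falpyr (R9).
falpyr + belkye + galnex -> fenlam (R11).

Yes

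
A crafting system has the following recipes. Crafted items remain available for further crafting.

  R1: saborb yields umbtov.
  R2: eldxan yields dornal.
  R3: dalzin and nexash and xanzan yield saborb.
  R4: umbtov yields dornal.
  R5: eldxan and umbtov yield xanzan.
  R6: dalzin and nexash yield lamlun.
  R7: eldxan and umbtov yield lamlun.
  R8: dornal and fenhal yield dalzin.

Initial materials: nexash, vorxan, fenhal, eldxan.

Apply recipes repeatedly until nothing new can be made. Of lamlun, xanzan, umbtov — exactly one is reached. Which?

lamlun

Using R2, eldxan makes dornal.
Using R8, dornal and fenhal make dalzin.
dalzin and nexash → lamlun (R6).
umbtov would need saborb (R1), but saborb is never obtained. xanzan would need eldxan and umbtov (R5), but umbtov is never obtained.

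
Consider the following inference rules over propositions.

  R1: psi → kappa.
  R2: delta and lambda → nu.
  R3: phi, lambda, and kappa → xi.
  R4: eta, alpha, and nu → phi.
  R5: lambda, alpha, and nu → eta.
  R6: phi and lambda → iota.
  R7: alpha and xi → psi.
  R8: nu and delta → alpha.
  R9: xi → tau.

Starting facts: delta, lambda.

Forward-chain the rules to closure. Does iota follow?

From delta and lambda, R2 gives nu.
nu and delta hold, so alpha follows (R8).
From lambda, alpha, and nu, R5 gives eta.
eta, alpha, and nu hold, so phi follows (R4).
phi and lambda hold, so iota follows (R6).

Yes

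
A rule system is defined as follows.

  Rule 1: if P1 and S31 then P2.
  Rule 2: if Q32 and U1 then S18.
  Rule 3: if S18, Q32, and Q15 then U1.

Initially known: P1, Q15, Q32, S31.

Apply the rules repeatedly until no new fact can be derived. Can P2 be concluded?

P1 and S31 hold, so P2 follows (Rule 1).

Yes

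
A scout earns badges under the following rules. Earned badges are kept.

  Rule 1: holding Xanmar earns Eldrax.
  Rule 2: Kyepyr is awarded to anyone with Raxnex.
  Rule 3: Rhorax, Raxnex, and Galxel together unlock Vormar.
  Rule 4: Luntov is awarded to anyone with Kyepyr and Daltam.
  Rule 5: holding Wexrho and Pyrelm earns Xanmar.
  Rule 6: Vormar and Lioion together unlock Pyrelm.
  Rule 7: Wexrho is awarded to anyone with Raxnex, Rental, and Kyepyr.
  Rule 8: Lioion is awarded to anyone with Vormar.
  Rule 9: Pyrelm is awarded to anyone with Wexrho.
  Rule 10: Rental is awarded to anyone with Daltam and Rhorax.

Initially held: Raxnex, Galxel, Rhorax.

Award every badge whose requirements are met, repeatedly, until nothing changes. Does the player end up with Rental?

No

Rental would need Daltam and Rhorax (Rule 10), but Daltam is never earned.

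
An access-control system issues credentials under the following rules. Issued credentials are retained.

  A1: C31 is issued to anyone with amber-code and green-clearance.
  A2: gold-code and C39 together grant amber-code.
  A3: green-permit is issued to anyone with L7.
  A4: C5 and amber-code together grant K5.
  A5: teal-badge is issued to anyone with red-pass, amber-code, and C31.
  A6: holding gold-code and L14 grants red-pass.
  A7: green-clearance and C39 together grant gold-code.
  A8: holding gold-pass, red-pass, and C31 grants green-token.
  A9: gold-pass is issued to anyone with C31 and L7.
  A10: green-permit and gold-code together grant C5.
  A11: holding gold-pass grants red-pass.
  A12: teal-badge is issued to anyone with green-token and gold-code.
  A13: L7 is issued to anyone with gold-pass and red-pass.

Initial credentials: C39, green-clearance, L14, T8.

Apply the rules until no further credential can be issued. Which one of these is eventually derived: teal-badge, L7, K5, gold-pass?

Holding green-clearance and C39 grants gold-code (A7).
Holding gold-code and L14 grants red-pass (A6).
Holding gold-code and C39 grants amber-code (A2).
Holding amber-code and green-clearance grants C31 (A1).
Holding red-pass, amber-code, and C31 grants teal-badge (A5).
gold-pass would need C31 and L7 (A9), but L7 is never granted. L7 would need gold-pass and red-pass (A13), but gold-pass is never granted. K5 would need C5 and amber-code (A4), but C5 is never granted.

teal-badge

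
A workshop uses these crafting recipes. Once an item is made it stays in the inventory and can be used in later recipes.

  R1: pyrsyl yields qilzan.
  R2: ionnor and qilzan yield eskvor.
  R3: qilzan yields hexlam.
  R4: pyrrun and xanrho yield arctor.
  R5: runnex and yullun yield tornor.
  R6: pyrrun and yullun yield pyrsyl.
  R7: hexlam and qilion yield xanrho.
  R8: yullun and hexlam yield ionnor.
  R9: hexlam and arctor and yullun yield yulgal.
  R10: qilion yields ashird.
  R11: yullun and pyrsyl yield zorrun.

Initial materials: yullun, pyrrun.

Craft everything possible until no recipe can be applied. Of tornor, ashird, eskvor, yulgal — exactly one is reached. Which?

eskvor

Using R6, pyrrun and yullun make pyrsyl.
Using R1, pyrsyl makes qilzan.
Using R3, qilzan makes hexlam.
yullun and hexlam → ionnor (R8).
ionnor and qilzan → eskvor (R2).
yulgal would need hexlam, arctor, and yullun (R9), but arctor is never obtained. ashird would need qilion (R10), but qilion is never obtained. tornor would need runnex and yullun (R5), but runnex is never obtained.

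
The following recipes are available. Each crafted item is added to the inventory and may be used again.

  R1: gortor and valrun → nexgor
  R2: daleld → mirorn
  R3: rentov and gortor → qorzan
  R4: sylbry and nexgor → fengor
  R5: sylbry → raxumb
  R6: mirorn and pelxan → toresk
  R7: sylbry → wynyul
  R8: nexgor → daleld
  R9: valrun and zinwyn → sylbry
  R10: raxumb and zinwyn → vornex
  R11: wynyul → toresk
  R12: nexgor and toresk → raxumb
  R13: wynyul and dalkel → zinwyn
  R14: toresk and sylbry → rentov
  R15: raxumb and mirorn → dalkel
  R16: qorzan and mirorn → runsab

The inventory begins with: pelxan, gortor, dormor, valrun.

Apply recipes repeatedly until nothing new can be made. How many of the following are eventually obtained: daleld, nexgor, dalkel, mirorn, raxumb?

5

Using R1, gortor and valrun make nexgor.
Using R8, nexgor makes daleld.
Using R2, daleld makes mirorn.
mirorn and pelxan → toresk (R6).
nexgor and toresk → raxumb (R12).
Using R15, raxumb and mirorn make dalkel.
daleld: reached.
nexgor: reached.
dalkel: reached.
mirorn: reached.
raxumb: reached.
All 5 are reached.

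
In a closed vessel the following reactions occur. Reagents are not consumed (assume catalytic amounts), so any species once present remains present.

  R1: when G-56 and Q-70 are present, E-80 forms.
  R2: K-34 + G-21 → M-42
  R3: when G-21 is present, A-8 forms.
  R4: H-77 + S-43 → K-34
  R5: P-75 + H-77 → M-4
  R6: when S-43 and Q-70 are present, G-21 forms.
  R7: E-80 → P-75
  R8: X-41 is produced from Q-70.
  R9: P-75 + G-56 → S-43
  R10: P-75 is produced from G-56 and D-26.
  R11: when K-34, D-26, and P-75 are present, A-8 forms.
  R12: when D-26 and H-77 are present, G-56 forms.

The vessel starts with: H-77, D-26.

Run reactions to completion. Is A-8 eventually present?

D-26 and H-77 present → G-56 forms (R12).
G-56 and D-26 present → P-75 forms (R10).
P-75 and G-56 present → S-43 forms (R9).
H-77 and S-43 present → K-34 forms (R4).
K-34, D-26, and P-75 present → A-8 forms (R11).

Yes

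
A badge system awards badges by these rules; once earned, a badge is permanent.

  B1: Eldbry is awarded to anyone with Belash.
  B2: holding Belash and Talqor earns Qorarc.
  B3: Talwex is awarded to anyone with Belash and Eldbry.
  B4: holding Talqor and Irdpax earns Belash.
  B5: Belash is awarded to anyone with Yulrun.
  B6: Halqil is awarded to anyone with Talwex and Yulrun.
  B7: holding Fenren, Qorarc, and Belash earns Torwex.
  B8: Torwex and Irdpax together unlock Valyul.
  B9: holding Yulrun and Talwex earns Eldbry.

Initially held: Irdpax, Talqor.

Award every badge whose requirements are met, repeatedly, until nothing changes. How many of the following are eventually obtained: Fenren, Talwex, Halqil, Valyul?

With Talqor and Irdpax, Belash is earned (B4).
With Belash, Eldbry is earned (B1).
With Belash and Eldbry, Talwex is earned (B3).
No rule produces Fenren, and it is not given.
Talwex: reached.
Halqil would need Talwex and Yulrun (B6), but Yulrun is never earned.
Valyul would need Torwex and Irdpax (B8), but Torwex is never earned.
Reached: Talwex — 1 of the 4.

1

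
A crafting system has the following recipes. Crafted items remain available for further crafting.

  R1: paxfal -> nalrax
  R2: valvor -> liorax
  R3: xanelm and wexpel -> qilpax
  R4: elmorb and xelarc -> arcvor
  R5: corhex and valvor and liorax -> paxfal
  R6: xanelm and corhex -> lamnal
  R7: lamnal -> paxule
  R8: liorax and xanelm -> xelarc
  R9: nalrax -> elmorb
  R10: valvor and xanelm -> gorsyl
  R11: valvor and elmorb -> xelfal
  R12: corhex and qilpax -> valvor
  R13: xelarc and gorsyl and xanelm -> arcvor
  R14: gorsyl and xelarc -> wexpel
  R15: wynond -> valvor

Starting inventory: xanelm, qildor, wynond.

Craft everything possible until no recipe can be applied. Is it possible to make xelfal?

No

xelfal would need valvor and elmorb (R11), but elmorb is never obtained.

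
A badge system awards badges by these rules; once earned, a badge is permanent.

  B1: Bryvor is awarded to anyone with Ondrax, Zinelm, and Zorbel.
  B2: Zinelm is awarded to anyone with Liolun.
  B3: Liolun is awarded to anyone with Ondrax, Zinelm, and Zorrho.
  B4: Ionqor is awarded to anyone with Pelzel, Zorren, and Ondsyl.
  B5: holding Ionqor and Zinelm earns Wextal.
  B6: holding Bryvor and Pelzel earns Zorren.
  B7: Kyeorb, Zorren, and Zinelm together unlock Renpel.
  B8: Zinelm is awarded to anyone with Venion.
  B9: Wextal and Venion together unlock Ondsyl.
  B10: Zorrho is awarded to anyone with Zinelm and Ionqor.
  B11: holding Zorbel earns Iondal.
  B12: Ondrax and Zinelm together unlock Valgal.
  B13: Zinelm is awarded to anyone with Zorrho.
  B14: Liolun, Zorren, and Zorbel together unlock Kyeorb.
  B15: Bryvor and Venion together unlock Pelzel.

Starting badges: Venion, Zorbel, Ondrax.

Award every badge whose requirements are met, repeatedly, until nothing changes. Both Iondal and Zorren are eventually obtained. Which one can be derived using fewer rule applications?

Iondal

Iondal: With Zorbel, Iondal is earned (B11). [1 rule application]
Zorren: With Venion, Zinelm is earned (B8). With Ondrax, Zinelm, and Zorbel, Bryvor is earned (B1). With Bryvor and Venion, Pelzel is earned (B15). With Bryvor and Pelzel, Zorren is earned (B6). [4 rule applications]
Iondal needs fewer.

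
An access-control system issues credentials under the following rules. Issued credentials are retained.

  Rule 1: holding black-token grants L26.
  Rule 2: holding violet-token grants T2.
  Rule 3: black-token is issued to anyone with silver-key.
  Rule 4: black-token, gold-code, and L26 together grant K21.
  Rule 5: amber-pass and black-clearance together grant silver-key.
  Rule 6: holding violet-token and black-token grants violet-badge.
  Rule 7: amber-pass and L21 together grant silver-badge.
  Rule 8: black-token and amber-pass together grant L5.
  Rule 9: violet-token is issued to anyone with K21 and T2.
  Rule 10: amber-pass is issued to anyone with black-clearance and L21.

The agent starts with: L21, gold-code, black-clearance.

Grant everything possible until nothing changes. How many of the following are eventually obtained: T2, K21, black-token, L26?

Holding black-clearance and L21 grants amber-pass (Rule 10).
Holding amber-pass and black-clearance grants silver-key (Rule 5).
Holding silver-key grants black-token (Rule 3).
Holding black-token grants L26 (Rule 1).
Holding black-token, gold-code, and L26 grants K21 (Rule 4).
T2 would need violet-token (Rule 2), but violet-token is never granted.
K21: reached.
black-token: reached.
L26: reached.
Reached: K21, black-token, and L26 — 3 of the 4.

3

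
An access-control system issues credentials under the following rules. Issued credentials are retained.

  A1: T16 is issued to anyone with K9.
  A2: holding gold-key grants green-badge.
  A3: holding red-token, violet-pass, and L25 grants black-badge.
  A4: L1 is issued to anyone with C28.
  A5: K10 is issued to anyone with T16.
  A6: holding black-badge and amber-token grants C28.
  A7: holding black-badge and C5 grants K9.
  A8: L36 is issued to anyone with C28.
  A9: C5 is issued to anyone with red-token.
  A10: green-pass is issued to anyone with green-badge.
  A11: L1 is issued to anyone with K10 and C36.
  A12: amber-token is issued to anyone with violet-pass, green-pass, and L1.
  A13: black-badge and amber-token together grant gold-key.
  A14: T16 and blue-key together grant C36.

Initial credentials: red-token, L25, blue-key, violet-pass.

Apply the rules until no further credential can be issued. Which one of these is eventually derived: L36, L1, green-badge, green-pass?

L1

Holding red-token, violet-pass, and L25 grants black-badge (A3).
Holding red-token grants C5 (A9).
Holding black-badge and C5 grants K9 (A7).
Holding K9 grants T16 (A1).
Holding T16 grants K10 (A5).
Holding T16 and blue-key grants C36 (A14).
Holding K10 and C36 grants L1 (A11).
green-pass would need green-badge (A10), but green-badge is never granted. green-badge would need gold-key (A2), but gold-key is never granted. L36 would need C28 (A8), but C28 is never granted.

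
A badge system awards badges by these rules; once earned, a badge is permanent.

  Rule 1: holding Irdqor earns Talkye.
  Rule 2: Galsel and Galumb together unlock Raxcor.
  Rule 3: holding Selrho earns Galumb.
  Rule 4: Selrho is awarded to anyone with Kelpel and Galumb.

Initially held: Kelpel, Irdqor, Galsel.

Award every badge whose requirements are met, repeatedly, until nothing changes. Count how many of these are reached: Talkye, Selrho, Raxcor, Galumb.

1

With Irdqor, Talkye is earned (Rule 1).
Talkye: reached.
Selrho would need Kelpel and Galumb (Rule 4), but Galumb is never earned.
Raxcor would need Galsel and Galumb (Rule 2), but Galumb is never earned.
Galumb would need Selrho (Rule 3), but Selrho is never earned.
Reached: Talkye — 1 of the 4.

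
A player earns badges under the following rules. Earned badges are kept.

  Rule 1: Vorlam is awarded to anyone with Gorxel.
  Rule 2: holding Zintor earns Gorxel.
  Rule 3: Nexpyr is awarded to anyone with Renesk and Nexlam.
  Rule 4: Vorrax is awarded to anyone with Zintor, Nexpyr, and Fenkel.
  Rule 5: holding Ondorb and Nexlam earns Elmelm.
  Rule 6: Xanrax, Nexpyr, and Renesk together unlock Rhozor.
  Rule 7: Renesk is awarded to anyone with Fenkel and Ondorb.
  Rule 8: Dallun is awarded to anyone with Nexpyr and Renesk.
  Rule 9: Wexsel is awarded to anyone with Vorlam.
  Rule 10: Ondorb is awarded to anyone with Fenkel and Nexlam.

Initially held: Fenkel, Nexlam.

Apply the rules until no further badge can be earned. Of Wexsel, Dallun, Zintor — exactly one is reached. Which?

Dallun

With Fenkel and Nexlam, Ondorb is earned (Rule 10).
With Fenkel and Ondorb, Renesk is earned (Rule 7).
With Renesk and Nexlam, Nexpyr is earned (Rule 3).
With Nexpyr and Renesk, Dallun is earned (Rule 8).
No rule produces Zintor, and it is not given. Wexsel would need Vorlam (Rule 9), but Vorlam is never earned.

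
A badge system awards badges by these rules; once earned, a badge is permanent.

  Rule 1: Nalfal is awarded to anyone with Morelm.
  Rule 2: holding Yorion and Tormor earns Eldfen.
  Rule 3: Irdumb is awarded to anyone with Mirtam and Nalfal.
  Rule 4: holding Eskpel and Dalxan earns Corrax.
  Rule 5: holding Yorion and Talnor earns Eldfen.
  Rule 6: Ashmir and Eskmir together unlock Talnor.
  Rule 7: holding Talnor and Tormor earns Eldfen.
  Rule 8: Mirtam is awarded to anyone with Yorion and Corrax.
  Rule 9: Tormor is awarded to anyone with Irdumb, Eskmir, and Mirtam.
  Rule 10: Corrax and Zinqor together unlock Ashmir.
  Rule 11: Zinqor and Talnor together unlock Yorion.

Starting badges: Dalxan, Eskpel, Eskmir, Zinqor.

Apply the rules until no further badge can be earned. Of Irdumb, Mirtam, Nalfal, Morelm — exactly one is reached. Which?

Mirtam

With Eskpel and Dalxan, Corrax is earned (Rule 4).
With Corrax and Zinqor, Ashmir is earned (Rule 10).
With Ashmir and Eskmir, Talnor is earned (Rule 6).
With Zinqor and Talnor, Yorion is earned (Rule 11).
With Yorion and Corrax, Mirtam is earned (Rule 8).
Nalfal would need Morelm (Rule 1), but Morelm is never earned. No rule produces Morelm, and it is not given. Irdumb would need Mirtam and Nalfal (Rule 3), but Nalfal is never earned.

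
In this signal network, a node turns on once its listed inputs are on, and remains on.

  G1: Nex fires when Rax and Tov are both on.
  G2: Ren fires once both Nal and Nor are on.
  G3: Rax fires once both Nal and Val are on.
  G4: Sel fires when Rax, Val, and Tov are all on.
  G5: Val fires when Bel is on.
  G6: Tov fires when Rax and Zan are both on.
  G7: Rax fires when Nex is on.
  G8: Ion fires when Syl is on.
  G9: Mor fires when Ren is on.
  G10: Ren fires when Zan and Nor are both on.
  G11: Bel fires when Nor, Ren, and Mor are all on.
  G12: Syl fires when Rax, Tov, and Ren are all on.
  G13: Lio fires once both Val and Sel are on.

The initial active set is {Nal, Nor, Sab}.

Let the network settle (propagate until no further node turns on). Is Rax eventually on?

Yes

G2: Nal and Nor on → Ren on.
Ren is on, so Mor fires (G9).
Nor, Ren, and Mor are on, so Bel fires (G11).
Bel is on, so Val fires (G5).
G3: Nal and Val on → Rax on.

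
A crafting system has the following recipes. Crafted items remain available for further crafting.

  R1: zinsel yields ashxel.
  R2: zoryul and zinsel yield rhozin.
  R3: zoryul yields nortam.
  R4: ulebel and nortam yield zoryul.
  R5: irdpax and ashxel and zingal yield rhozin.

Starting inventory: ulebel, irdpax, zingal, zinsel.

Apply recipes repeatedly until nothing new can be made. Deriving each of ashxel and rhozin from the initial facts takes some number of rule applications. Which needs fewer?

ashxel

ashxel: Using R1, zinsel makes ashxel. [1 rule application]
rhozin: zinsel → ashxel (R1). Using R5, irdpax, ashxel, and zingal make rhozin. [2 rule applications]
ashxel needs fewer.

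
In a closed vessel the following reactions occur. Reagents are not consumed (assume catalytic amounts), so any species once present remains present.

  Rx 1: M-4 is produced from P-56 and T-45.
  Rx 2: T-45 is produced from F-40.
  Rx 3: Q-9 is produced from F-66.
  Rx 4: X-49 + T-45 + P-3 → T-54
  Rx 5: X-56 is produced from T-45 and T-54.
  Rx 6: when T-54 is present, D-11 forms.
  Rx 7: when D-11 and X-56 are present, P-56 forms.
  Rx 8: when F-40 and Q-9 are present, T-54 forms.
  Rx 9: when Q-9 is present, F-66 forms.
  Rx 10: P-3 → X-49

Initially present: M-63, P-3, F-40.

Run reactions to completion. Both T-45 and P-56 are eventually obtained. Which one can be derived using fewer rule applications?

T-45

T-45: F-40 present → T-45 forms (Rx 2). [1 rule application]
P-56: F-40 present → T-45 forms (Rx 2). P-3 present → X-49 forms (Rx 10). X-49, T-45, and P-3 present → T-54 forms (Rx 4). T-45 and T-54 present → X-56 forms (Rx 5). T-54 present → D-11 forms (Rx 6). D-11 and X-56 present → P-56 forms (Rx 7). [6 rule applications]
T-45 needs fewer.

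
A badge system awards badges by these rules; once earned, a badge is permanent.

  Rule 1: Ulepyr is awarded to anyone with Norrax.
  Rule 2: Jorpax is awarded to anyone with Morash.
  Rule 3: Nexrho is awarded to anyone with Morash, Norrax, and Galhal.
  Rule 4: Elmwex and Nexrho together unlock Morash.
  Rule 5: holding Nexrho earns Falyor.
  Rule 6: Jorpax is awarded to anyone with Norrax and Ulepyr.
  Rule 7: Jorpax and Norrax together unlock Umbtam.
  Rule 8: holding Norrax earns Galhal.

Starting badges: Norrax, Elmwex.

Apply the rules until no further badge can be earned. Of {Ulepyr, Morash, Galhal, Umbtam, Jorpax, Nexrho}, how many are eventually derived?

With Norrax, Galhal is earned (Rule 8).
With Norrax, Ulepyr is earned (Rule 1).
With Norrax and Ulepyr, Jorpax is earned (Rule 6).
With Jorpax and Norrax, Umbtam is earned (Rule 7).
Ulepyr: reached.
Morash would need Elmwex and Nexrho (Rule 4), but Nexrho is never earned.
Galhal: reached.
Umbtam: reached.
Jorpax: reached.
Nexrho would need Morash, Norrax, and Galhal (Rule 3), but Morash is never earned.
Reached: Ulepyr, Galhal, Umbtam, and Jorpax — 4 of the 6.

4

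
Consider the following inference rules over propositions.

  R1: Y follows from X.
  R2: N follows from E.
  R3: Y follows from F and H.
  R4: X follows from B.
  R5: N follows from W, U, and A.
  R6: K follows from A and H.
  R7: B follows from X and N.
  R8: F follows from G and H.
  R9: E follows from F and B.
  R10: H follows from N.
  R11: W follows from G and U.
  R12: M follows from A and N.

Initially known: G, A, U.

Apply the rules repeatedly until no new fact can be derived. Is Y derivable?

Yes

From G and U, R11 gives W.
From W, U, and A, R5 gives N.
From N, R10 gives H.
G and H hold, so F follows (R8).
F and H hold, so Y follows (R3).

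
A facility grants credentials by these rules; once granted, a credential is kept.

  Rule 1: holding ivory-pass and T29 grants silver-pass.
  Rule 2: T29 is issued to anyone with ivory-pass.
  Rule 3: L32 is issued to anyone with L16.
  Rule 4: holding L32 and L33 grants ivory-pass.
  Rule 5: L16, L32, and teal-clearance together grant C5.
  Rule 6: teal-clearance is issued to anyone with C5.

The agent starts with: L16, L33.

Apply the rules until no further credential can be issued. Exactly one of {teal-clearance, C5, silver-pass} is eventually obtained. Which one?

silver-pass

Holding L16 grants L32 (Rule 3).
Holding L32 and L33 grants ivory-pass (Rule 4).
Holding ivory-pass grants T29 (Rule 2).
Holding ivory-pass and T29 grants silver-pass (Rule 1).
teal-clearance would need C5 (Rule 6), but C5 is never granted. C5 would need L16, L32, and teal-clearance (Rule 5), but teal-clearance is never granted.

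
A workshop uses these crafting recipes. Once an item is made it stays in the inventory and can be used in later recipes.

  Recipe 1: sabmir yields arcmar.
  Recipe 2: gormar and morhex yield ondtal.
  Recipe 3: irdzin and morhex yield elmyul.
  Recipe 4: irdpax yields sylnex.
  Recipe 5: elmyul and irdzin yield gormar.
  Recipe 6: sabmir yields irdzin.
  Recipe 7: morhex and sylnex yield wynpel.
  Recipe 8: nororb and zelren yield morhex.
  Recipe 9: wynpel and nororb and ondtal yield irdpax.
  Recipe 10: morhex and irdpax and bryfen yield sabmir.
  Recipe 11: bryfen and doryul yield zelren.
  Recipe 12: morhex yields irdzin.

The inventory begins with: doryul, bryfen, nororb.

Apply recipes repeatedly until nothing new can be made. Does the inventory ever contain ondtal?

bryfen and doryul → zelren (Recipe 11).
Using Recipe 8, nororb and zelren make morhex.
Using Recipe 12, morhex makes irdzin.
irdzin and morhex → elmyul (Recipe 3).
elmyul and irdzin → gormar (Recipe 5).
gormar and morhex → ondtal (Recipe 2).

Yes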